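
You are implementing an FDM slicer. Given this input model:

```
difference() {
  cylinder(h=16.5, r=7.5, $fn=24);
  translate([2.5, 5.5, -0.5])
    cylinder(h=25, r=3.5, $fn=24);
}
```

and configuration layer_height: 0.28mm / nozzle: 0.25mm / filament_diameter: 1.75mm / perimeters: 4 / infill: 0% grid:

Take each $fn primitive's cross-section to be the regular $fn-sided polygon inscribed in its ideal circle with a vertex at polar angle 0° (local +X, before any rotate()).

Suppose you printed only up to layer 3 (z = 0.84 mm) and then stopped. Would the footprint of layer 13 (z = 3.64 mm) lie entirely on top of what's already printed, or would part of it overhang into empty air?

Compare the two slices. At z = 0.84: the r=7.5 cylinder gives a regular 24-gon of circumradius 7.5 (constant along its height) (area = (24/2)·7.500²·sin(360°/24) = 174.70 mm²); the r=3.5 cylinder at (2.5, 5.5) gives a regular 24-gon of circumradius 3.5 (constant along its height) (area = (24/2)·3.500²·sin(360°/24) = 38.05 mm²); After the difference (first − rest): starting from the r=7.5 cylinder (174.70 mm²), the r=3.5 cylinder at (2.5, 5.5) partially overlaps it — only the 26.92 mm² overlap (of its 38.05 mm²) is removed, clipping the outline — area = 147.78 mm². At z = 3.64: the cylinder: section is a regular 24-gon, circumradius r=7.5 (area = (24/2)·7.500²·sin(360°/24) = 174.70 mm²); the r=3.5 cylinder at (2.5, 5.5) gives a regular 24-gon of circumradius 3.5 (constant along its height) (area = (24/2)·3.500²·sin(360°/24) = 38.05 mm²); Subtracting the remaining from the first: starting from the r=7.5 cylinder (174.70 mm²), the r=3.5 cylinder at (2.5, 5.5) partially overlaps it — only the 26.92 mm² overlap (of its 38.05 mm²) is removed, clipping the outline — area = 147.78 mm². Checking containment: the cross-section at z = 3.64 is a subset of the cross-section at z = 0.84.

entirely on top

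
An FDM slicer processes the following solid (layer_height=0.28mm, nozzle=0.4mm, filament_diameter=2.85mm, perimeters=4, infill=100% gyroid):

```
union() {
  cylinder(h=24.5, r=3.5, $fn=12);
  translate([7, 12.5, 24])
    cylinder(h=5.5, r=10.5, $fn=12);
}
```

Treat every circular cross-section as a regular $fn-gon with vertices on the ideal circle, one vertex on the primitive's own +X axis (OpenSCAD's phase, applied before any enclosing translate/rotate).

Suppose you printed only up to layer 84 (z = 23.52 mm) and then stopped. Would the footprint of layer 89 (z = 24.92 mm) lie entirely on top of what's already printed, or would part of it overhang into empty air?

Compare the two slices. At z = 23.52: the r=3.5 cylinder gives a regular 12-gon of circumradius 3.5 (constant along its height) (area = (12/2)·3.500²·sin(360°/12) = 36.75 mm²); the cylinder at (7, 12.5) does not reach this height (z outside [24, 29.5]); Merging all regions: only the r=3.5 cylinder is present, so the union is just that shape — area = 36.75 mm². At z = 24.92: the cylinder is absent (z outside [0, 24.5]); the cylinder at (7, 12.5): section is a regular 12-gon, circumradius r=10.5 (area = (12/2)·10.500²·sin(360°/12) = 330.75 mm²); Combining (union): only the r=10.5 cylinder at (7, 12.5) is present, so the union is just that shape — area = 330.75 mm². Checking containment: at z = 24.92 the cross-section extends beyond the z = 23.52 cross-section by about 330.75 mm².

part overhangs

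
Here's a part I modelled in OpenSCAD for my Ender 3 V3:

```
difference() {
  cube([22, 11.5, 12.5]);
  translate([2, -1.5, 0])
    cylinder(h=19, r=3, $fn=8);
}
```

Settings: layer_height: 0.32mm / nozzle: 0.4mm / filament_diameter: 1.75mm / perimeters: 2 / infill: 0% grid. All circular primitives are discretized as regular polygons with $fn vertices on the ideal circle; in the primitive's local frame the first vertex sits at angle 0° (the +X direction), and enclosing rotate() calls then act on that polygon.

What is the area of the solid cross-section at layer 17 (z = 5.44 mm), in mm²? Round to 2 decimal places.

At z = 5.44 mm: the 22×11.5 cube contributes its full rectangle (area 253.00 mm²); the cylinder at (2, -1.5): section is a regular 8-gon, circumradius r=3 (area = (8/2)·3.000²·sin(360°/8) = 25.46 mm²); After the difference (first − rest): starting from the 22×11.5 cube (253.00 mm²), the r=3 cylinder at (2, -1.5) partially overlaps it — only the 4.50 mm² overlap (of its 25.46 mm²) is removed, clipping the outline — area = 248.50 mm². Overall, the cross-section is a single solid region. Net area = 248.50 mm².

248.50 mm²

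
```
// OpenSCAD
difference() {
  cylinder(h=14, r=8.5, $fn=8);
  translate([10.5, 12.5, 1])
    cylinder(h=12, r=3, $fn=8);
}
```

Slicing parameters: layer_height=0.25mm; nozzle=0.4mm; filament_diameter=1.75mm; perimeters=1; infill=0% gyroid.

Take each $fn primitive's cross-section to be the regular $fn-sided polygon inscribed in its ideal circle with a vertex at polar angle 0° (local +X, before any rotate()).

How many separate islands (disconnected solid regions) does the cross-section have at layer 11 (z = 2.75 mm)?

1

At z = 2.75 mm: the r=8.5 cylinder gives a regular 8-gon of circumradius 8.5 (constant along its height); the cylinder at (10.5, 12.5): section is a regular 8-gon, circumradius r=3; Subtracting the remaining from the first: starting from the r=8.5 cylinder, the r=3 cylinder at (10.5, 12.5) misses the remaining region (no effect) — 1 connected region. Overall, the cross-section is a single solid region. Island count = 1.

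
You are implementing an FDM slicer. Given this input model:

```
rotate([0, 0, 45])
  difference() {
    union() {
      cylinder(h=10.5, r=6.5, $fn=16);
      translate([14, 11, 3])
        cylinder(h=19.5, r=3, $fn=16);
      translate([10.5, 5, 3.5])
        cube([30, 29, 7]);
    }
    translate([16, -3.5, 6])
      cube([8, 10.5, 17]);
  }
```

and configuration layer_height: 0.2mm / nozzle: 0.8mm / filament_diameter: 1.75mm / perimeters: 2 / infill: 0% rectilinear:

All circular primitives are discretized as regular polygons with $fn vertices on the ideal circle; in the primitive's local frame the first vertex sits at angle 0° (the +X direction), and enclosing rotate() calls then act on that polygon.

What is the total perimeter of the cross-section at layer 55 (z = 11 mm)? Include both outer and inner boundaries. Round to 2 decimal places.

At z = 11 mm: the cylinder is not intersected at this z (z outside [0, 10.5]); the r=3 cylinder at (14, 11) gives a regular 16-gon of circumradius 3 (constant along its height) (perimeter = 2·16·3.000·sin(180°/16) = 18.73 mm); the cube at (10.5, 5) is not intersected at this z (z outside [3.5, 10.5]); Taking the union: only the r=3 cylinder at (14, 11) is present, so the union is just that shape — boundary = 18.73 mm; the cube at (16, -3.5) (footprint 8×10.5) is included at this height (perimeter 37.00 mm); Subtracting the remaining from the first: starting from that combined region, the 8×10.5 cube at (16, -3.5) misses the remaining region (no effect) — boundary = 18.73 mm; (rotated 45° about Z; rotation is an isometry so areas/perimeters/island counts are preserved). Overall, the cross-section is a single solid region. Total boundary length (outer) = 18.73 mm.

18.73 mm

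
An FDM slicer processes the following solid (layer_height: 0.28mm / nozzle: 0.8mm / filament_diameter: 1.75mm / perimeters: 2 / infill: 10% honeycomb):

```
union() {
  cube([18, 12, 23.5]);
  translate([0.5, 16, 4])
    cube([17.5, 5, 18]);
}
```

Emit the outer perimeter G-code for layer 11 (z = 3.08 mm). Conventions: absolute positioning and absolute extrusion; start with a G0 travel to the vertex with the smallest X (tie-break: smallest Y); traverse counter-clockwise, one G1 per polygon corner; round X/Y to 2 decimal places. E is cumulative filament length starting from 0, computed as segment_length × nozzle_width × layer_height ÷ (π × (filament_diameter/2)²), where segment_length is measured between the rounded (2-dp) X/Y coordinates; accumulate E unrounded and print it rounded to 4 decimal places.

At z = 3.08 mm: the 18×12 cube contributes its full rectangle; the cube at (0.5, 16) is not intersected at this z (z outside [4, 22]); Combining (union): only the 18×12 cube is present, so the union is just that shape — 1 connected region. The outline is a single polygon with 4 vertices. Extrusion per mm of travel: 0.8 × 0.28 / (π × 0.875²) = 0.093128. Accumulating E over each segment gives final E = 5.5877.

G0 X0.00 Y0.00 Z3.08
G1 X18.00 Y0.00 E1.6763
G1 X18.00 Y12.00 E2.7939
G1 X0.00 Y12.00 E4.4702
G1 X0.00 Y0.00 E5.5877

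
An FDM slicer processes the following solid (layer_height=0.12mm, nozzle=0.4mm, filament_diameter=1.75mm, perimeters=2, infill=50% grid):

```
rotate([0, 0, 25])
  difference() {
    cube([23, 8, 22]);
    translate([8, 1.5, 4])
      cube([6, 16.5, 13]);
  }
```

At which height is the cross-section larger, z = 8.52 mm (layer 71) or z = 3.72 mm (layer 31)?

layer 31 (z = 3.72 mm)

Layer 71 (z = 8.52): the 23×8 cube contributes its full rectangle (area 184.00 mm²); the 6×16.5 cube at (8, 1.5) contributes its full rectangle (area 99.00 mm²); Taking the first minus the rest: starting from the 23×8 cube (184.00 mm²), the 6×16.5 cube at (8, 1.5) partially overlaps it — only the 39.00 mm² overlap (of its 99.00 mm²) is removed, clipping the outline — area = 145.00 mm²; (whole slice rotated 25° about Z — lengths, areas and connectivity unchanged). So its area = 145.00 mm². Layer 31 (z = 3.72): the cube is present — its section is the full 23×8 rectangle (area 184.00 mm²); the cube at (8, 1.5) does not reach this height (z outside [4, 17]); Taking the first minus the rest: none of the subtracted shapes is present at this height, so the 23×8 cube is unchanged — area = 184.00 mm²; (rotated 25° about Z; rotation is an isometry so areas/perimeters/island counts are preserved). So its area = 184.00 mm². Layer 31 is larger (184.00 vs 145.00 mm²).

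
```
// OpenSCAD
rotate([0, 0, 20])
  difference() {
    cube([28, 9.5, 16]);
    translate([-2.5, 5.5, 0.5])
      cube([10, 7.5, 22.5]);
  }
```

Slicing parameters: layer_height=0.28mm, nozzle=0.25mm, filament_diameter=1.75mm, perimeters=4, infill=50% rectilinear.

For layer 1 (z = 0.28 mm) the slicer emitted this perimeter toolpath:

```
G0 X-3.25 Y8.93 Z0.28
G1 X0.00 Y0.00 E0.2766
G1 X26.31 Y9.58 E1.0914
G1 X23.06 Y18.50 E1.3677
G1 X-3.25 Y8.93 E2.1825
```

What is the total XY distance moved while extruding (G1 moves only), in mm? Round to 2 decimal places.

74.99 mm

Sum the Euclidean lengths of each G1 segment: total = 74.99 mm.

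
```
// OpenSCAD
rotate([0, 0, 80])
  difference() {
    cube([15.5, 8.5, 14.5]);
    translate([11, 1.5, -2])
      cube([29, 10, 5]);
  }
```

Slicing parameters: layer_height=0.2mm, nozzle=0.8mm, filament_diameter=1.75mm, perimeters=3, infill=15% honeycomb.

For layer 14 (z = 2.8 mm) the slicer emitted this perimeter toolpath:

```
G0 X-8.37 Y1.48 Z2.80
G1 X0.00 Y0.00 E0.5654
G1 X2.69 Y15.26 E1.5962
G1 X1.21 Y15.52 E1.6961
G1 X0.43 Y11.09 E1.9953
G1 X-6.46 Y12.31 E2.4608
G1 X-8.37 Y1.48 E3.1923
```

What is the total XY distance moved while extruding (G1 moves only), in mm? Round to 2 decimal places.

47.99 mm

Sum the Euclidean lengths of each G1 segment: total = 47.99 mm.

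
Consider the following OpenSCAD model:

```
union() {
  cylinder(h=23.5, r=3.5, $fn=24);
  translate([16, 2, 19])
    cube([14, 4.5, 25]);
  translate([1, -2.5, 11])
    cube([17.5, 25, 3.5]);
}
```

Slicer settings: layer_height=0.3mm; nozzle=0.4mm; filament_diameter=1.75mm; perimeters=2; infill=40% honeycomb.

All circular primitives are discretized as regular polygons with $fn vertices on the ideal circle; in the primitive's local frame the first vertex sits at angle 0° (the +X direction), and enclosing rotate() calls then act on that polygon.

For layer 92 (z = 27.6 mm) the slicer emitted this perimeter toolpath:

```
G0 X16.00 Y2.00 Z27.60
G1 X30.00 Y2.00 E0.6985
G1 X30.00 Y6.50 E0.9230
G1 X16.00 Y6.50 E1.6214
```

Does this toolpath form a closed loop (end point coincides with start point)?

Start point (G0): (16.00, 2.00). End point (last G1): the path does not return to the start — open.

no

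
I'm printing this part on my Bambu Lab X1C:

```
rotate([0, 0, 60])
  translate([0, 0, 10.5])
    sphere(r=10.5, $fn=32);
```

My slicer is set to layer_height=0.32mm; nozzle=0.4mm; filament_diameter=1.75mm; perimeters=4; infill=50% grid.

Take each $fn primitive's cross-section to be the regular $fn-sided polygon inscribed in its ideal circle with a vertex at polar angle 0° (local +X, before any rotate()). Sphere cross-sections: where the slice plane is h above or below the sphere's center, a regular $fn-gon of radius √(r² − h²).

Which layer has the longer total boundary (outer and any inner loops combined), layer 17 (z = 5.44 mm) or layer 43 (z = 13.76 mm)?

layer 43 (z = 13.76 mm)

Layer 17 (z = 5.44): the r=10.5 sphere slices to a regular 32-gon of circumradius 9.200 (√(r²−h²) with h=5.06 from center) (perimeter = 2·32·9.200·sin(180°/32) = 57.71 mm); (whole slice rotated 60° about Z — lengths, areas and connectivity unchanged). So its perimeter = 57.71 mm. Layer 43 (z = 13.76): the sphere: section is a regular 32-gon, circumradius = √(r²−h²) = √(10.5²−3.26²) = 9.981 (perimeter = 2·32·9.981·sin(180°/32) = 62.61 mm); (rotated 60° about Z; rotation is an isometry so areas/perimeters/island counts are preserved). So its perimeter = 62.61 mm. Layer 43 is larger (62.61 vs 57.71 mm).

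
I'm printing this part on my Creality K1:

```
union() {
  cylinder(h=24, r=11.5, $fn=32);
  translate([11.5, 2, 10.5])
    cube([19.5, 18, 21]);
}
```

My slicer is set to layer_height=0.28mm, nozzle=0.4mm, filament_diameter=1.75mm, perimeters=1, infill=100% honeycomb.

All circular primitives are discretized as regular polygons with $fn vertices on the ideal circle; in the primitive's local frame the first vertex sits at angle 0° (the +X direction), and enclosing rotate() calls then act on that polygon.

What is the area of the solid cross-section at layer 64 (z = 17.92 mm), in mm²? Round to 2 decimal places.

At z = 17.92 mm: the r=11.5 cylinder gives a regular 32-gon of circumradius 11.5 (constant along its height) (area = (32/2)·11.500²·sin(360°/32) = 412.81 mm²); the cube at (11.5, 2) is present — its section is the full 19.5×18 rectangle (area 351.00 mm²); Taking the union: the 2 present regions are separate (no shared area or edge), so areas and boundary lengths simply add and each stays a separate island — area = 763.81 mm². Overall, the cross-section has 2 separate islands. Net area = 763.81 mm².

763.81 mm²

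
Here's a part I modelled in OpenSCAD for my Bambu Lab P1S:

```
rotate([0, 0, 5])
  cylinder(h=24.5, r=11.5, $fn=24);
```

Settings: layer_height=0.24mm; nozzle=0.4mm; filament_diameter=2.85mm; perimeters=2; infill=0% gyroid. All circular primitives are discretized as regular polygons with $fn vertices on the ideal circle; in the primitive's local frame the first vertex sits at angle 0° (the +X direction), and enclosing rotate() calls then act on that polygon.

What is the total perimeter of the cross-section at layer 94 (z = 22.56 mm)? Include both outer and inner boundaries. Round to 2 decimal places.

At z = 22.56 mm: the cylinder: section is a regular 24-gon, circumradius r=11.5 (perimeter = 2·24·11.500·sin(180°/24) = 72.05 mm); (rotated 5° about Z; rotation is an isometry so areas/perimeters/island counts are preserved). Overall, the cross-section is a single solid region. Total boundary length (outer) = 72.05 mm.

72.05 mm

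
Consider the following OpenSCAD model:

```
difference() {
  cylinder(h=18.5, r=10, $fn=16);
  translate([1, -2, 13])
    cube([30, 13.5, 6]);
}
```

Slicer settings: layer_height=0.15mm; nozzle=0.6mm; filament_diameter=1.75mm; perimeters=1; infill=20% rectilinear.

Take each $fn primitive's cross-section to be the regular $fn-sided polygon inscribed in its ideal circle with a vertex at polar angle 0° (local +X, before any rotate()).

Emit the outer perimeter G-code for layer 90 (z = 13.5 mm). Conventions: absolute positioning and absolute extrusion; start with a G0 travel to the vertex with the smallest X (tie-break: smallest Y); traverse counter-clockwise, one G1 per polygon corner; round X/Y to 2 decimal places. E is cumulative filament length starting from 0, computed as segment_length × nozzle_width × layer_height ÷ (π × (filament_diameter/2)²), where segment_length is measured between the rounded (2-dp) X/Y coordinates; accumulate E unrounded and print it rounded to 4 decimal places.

At z = 13.5 mm: the cylinder: section is a regular 16-gon, circumradius r=10; the cube at (1, -2) (footprint 30×13.5) is included at this height; Taking the first minus the rest: starting from the r=10 cylinder, the 30×13.5 cube at (1, -2) partially overlaps it — only the 84.24 mm² overlap (of its 405.00 mm²) is removed, clipping the outline — 1 connected region. The outline is a single polygon with 15 vertices. Extrusion per mm of travel: 0.6 × 0.15 / (π × 0.875²) = 0.037418. Accumulating E over each segment gives final E = 2.4773.

G0 X-10.00 Y0.00 Z13.50
G1 X-9.24 Y-3.83 E0.1461
G1 X-7.07 Y-7.07 E0.2920
G1 X-3.83 Y-9.24 E0.4379
G1 X0.00 Y-10.00 E0.5840
G1 X3.83 Y-9.24 E0.7301
G1 X7.07 Y-7.07 E0.8760
G1 X9.24 Y-3.83 E1.0220
G1 X9.60 Y-2.00 E1.0917
G1 X1.00 Y-2.00 E1.4135
G1 X1.00 Y9.80 E1.8551
G1 X0.00 Y10.00 E1.8932
G1 X-3.83 Y9.24 E2.0393
G1 X-7.07 Y7.07 E2.1852
G1 X-9.24 Y3.83 E2.3312
G1 X-10.00 Y0.00 E2.4773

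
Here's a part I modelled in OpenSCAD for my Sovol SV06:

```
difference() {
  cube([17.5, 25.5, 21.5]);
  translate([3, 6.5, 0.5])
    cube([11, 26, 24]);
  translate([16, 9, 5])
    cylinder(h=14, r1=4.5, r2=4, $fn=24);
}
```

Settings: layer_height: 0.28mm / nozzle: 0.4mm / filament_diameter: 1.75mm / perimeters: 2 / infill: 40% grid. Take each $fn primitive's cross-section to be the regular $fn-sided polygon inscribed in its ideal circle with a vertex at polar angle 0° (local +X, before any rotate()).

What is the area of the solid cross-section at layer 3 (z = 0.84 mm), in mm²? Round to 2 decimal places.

At z = 0.84 mm: the 17.5×25.5 cube contributes its full rectangle (area 446.25 mm²); the cube at (3, 6.5) is present — its section is the full 11×26 rectangle (area 286.00 mm²); the cone at (16, 9) is not intersected at this z (z outside [5, 19]); After the difference (first − rest): starting from the 17.5×25.5 cube (446.25 mm²), the 11×26 cube at (3, 6.5) partially overlaps it — only the 209.00 mm² overlap (of its 286.00 mm²) is removed, clipping the outline — area = 237.25 mm². Overall, the cross-section is a single solid region. Net area = 237.25 mm².

237.25 mm²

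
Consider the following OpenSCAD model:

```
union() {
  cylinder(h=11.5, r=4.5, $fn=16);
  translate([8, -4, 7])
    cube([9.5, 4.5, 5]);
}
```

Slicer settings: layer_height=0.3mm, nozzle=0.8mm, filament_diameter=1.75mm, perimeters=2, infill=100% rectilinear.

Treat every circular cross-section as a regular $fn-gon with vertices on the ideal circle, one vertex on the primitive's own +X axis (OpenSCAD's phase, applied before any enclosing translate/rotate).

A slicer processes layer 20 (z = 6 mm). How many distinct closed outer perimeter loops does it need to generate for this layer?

1

At z = 6 mm: the r=4.5 cylinder contributes a regular 16-gon of circumradius 4.5; the cube at (8, -4) is absent (z outside [7, 12]); Combining (union): only the r=4.5 cylinder is present, so the union is just that shape — 1 connected region. The result has 1 disconnected region.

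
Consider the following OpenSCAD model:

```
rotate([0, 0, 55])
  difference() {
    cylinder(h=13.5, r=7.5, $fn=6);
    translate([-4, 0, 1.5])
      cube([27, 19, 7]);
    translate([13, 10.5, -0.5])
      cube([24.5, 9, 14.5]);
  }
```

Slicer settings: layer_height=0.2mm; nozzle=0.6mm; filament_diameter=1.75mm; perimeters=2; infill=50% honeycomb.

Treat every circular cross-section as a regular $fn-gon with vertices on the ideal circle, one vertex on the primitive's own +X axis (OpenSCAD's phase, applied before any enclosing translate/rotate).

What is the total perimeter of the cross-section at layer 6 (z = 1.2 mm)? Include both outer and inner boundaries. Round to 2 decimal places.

45.00 mm

At z = 1.2 mm: the r=7.5 cylinder gives a regular 6-gon of circumradius 7.5 (constant along its height) (perimeter = 2·6·7.500·sin(180°/6) = 45.00 mm); the cube at (-4, 0) is absent (z outside [1.5, 8.5]); the 24.5×9 cube at (13, 10.5) contributes its full rectangle (perimeter 67.00 mm); Subtracting the remaining from the first: starting from the r=7.5 cylinder, the 24.5×9 cube at (13, 10.5) misses the remaining region (no effect) — boundary = 45.00 mm; (whole slice rotated 55° about Z — lengths, areas and connectivity unchanged). Overall, the cross-section is a single solid region. Total boundary length (outer) = 45.00 mm.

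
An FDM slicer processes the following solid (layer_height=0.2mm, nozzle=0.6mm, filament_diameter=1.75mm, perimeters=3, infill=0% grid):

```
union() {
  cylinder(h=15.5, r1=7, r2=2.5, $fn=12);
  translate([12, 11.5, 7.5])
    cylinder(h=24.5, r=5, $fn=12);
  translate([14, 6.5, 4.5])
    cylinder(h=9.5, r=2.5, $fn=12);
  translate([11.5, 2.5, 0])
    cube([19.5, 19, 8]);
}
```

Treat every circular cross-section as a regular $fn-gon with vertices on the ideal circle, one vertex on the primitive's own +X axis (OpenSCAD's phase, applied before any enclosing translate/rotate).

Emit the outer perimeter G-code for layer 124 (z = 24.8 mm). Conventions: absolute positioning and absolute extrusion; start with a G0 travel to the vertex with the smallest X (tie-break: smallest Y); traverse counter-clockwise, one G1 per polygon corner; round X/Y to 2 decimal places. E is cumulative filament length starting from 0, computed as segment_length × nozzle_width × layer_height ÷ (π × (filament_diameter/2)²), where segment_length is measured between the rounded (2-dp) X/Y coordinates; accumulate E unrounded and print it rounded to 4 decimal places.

G0 X7.00 Y11.50 Z24.80
G1 X7.67 Y9.00 E0.1291
G1 X9.50 Y7.17 E0.2582
G1 X12.00 Y6.50 E0.3874
G1 X14.50 Y7.17 E0.5165
G1 X16.33 Y9.00 E0.6456
G1 X17.00 Y11.50 E0.7747
G1 X16.33 Y14.00 E0.9039
G1 X14.50 Y15.83 E1.0330
G1 X12.00 Y16.50 E1.1621
G1 X9.50 Y15.83 E1.2912
G1 X7.67 Y14.00 E1.4204
G1 X7.00 Y11.50 E1.5495

At z = 24.8 mm: the cone does not reach this height (z outside [0, 15.5]); the r=5 cylinder at (12, 11.5) contributes a regular 12-gon of circumradius 5; the cylinder at (14, 6.5) is not intersected at this z (z outside [4.5, 14]); the cube at (11.5, 2.5) is absent (z outside [0, 8]); Combining (union): only the r=5 cylinder at (12, 11.5) is present, so the union is just that shape — 1 connected region. The outline is a single polygon with 12 vertices. Extrusion per mm of travel: 0.6 × 0.2 / (π × 0.875²) = 0.049890. Accumulating E over each segment gives final E = 1.5495.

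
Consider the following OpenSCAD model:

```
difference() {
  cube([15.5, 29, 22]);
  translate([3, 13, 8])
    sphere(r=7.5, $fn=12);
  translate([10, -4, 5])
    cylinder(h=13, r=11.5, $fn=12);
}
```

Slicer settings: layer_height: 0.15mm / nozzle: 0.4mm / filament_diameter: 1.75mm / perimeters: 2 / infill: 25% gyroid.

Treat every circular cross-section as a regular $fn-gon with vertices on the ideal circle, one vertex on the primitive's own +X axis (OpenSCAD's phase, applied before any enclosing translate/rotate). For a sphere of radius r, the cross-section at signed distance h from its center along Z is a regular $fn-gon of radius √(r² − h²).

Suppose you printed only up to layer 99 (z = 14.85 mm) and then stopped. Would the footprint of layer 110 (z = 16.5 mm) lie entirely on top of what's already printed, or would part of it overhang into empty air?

part overhangs

Compare the two slices. At z = 14.85: the cube is present — its section is the full 15.5×29 rectangle (area 449.50 mm²); the r=7.5 sphere at (3, 13) contributes a regular 12-gon of circumradius √(7.5²−6.85²) = 3.054 (area = (12/2)·3.054²·sin(360°/12) = 27.98 mm²); the cylinder at (10, -4): section is a regular 12-gon, circumradius r=11.5 (area = (12/2)·11.500²·sin(360°/12) = 396.75 mm²); Subtracting the remaining from the first: starting from the 15.5×29 cube (449.50 mm²), the r=7.5 sphere at (3, 13) partially overlaps it — only the 27.97 mm² overlap (of its 27.98 mm²) is removed, clipping the outline; the r=11.5 cylinder at (10, -4) partially overlaps it — only the 92.19 mm² overlap (of its 396.75 mm²) is removed, clipping the outline — area = 329.34 mm². At z = 16.5: the cube (footprint 15.5×29) is included at this height (area 449.50 mm²); the sphere at (3, 13) does not reach this height (|z−center|=8.500 > r=7.5); the r=11.5 cylinder at (10, -4) contributes a regular 12-gon of circumradius 11.5 (area = (12/2)·11.500²·sin(360°/12) = 396.75 mm²); After the difference (first − rest): starting from the 15.5×29 cube (449.50 mm²), the r=11.5 cylinder at (10, -4) partially overlaps it — only the 92.19 mm² overlap (of its 396.75 mm²) is removed, clipping the outline — area = 357.31 mm². Checking containment: at z = 16.5 the cross-section extends beyond the z = 14.85 cross-section by about 27.97 mm².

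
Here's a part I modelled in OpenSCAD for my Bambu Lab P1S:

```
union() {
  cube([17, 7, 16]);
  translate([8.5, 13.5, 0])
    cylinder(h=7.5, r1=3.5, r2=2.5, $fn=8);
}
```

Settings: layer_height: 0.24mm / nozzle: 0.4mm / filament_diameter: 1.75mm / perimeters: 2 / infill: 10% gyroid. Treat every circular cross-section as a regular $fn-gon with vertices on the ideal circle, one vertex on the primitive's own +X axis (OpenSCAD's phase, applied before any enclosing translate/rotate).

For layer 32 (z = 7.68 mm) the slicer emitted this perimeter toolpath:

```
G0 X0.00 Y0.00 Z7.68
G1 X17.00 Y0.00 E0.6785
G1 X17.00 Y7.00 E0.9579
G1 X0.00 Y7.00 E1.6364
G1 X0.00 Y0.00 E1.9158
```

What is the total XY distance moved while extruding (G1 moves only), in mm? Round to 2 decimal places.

Sum the Euclidean lengths of each G1 segment: total = 48.00 mm.

48.00 mm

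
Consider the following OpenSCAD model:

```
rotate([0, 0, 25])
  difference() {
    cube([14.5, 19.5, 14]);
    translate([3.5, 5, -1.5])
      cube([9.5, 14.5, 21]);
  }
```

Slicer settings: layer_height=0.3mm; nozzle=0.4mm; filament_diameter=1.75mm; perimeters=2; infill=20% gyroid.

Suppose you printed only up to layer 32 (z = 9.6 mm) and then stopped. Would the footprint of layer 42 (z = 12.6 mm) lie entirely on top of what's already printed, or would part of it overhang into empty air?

Compare the two slices. At z = 9.6: the cube (footprint 14.5×19.5) is included at this height (area 282.75 mm²); the 9.5×14.5 cube at (3.5, 5) contributes its full rectangle (area 137.75 mm²); After the difference (first − rest): starting from the 14.5×19.5 cube (282.75 mm²), the 9.5×14.5 cube at (3.5, 5) lies inside it touching the edge (removes its full 137.75 mm²) — area = 145.00 mm²; (whole slice rotated 25° about Z — lengths, areas and connectivity unchanged). At z = 12.6: the 14.5×19.5 cube contributes its full rectangle (area 282.75 mm²); the cube at (3.5, 5) is present — its section is the full 9.5×14.5 rectangle (area 137.75 mm²); Subtracting the remaining from the first: starting from the 14.5×19.5 cube (282.75 mm²), the 9.5×14.5 cube at (3.5, 5) lies inside it touching the edge (removes its full 137.75 mm²) — area = 145.00 mm²; (whole slice rotated 25° about Z — lengths, areas and connectivity unchanged). Checking containment: the cross-section at z = 12.6 is a subset of the cross-section at z = 9.6.

entirely on top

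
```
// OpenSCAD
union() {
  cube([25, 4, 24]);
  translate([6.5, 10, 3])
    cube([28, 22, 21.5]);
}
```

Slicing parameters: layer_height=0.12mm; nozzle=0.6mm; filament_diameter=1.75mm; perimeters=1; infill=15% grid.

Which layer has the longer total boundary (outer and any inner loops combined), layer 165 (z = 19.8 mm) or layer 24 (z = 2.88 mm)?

Layer 165 (z = 19.8): the cube is present — its section is the full 25×4 rectangle (perimeter 58.00 mm); the cube at (6.5, 10) is present — its section is the full 28×22 rectangle (perimeter 100.00 mm); Taking the union: the 2 present regions are separate (no shared area or edge), so areas and boundary lengths simply add and each stays a separate island — boundary = 158.00 mm. So its perimeter = 158.00 mm. Layer 24 (z = 2.88): the cube is present — its section is the full 25×4 rectangle (perimeter 58.00 mm); the cube at (6.5, 10) is absent (z outside [3, 24.5]); Combining (union): only the 25×4 cube is present, so the union is just that shape — boundary = 58.00 mm. So its perimeter = 58.00 mm. Layer 165 is larger (158.00 vs 58.00 mm).

layer 165 (z = 19.8 mm)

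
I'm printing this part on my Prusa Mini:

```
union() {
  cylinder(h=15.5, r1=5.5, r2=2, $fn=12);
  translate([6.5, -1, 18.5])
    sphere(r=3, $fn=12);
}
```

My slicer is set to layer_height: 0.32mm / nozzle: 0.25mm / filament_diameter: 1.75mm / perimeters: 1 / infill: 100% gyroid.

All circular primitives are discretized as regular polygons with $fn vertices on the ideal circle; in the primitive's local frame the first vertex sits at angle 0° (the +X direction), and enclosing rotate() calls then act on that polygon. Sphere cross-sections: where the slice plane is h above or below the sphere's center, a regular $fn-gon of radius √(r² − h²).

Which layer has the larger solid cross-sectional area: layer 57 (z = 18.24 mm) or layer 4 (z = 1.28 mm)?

Layer 57 (z = 18.24): the cone is not intersected at this z (z outside [0, 15.5]); the r=3 sphere at (6.5, -1) contributes a regular 12-gon of circumradius √(3²−0.26²) = 2.989 (area = (12/2)·2.989²·sin(360°/12) = 26.80 mm²); Taking the union: only the r=3 sphere at (6.5, -1) is present, so the union is just that shape — area = 26.80 mm². So its area = 26.80 mm². Layer 4 (z = 1.28): the cone contributes a regular 12-gon of circumradius 5.211 (interpolated between r1=5.5 and r2=2 at t=0.083) (area = (12/2)·5.211²·sin(360°/12) = 81.46 mm²); the sphere at (6.5, -1) is absent (|z−center|=17.220 > r=3); Combining (union): only the cone is present, so the union is just that shape — area = 81.46 mm². So its area = 81.46 mm². Layer 4 is larger (81.46 vs 26.80 mm²).

layer 4 (z = 1.28 mm)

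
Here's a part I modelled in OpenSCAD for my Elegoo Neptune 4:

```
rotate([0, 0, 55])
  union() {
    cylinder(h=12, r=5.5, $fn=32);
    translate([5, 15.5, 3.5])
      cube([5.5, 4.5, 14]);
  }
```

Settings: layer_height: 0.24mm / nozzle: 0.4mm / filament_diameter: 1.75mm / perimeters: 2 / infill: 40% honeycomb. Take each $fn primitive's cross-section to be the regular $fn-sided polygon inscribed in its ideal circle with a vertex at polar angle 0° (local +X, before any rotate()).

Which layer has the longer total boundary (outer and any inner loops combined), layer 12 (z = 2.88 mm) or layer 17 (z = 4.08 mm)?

layer 17 (z = 4.08 mm)

Layer 12 (z = 2.88): the r=5.5 cylinder gives a regular 32-gon of circumradius 5.5 (constant along its height) (perimeter = 2·32·5.500·sin(180°/32) = 34.50 mm); the cube at (5, 15.5) is not intersected at this z (z outside [3.5, 17.5]); Combining (union): only the r=5.5 cylinder is present, so the union is just that shape — boundary = 34.50 mm; (rotated 55° about Z; rotation is an isometry so areas/perimeters/island counts are preserved). So its perimeter = 34.50 mm. Layer 17 (z = 4.08): the r=5.5 cylinder contributes a regular 32-gon of circumradius 5.5 (perimeter = 2·32·5.500·sin(180°/32) = 34.50 mm); the 5.5×4.5 cube at (5, 15.5) contributes its full rectangle (perimeter 20.00 mm); Combining (union): the 2 present regions are separate (no shared area or edge), so areas and boundary lengths simply add and each stays a separate island — boundary = 54.50 mm; (rotated 55° about Z; rotation is an isometry so areas/perimeters/island counts are preserved). So its perimeter = 54.50 mm. Layer 17 is larger (54.50 vs 34.50 mm).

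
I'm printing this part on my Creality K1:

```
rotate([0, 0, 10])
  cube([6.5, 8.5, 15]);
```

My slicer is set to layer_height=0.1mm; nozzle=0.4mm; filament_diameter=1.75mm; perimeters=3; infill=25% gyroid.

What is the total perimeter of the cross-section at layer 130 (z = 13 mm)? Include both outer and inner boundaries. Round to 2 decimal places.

30.00 mm

At z = 13 mm: the cube (footprint 6.5×8.5) is included at this height (perimeter 30.00 mm); (whole slice rotated 10° about Z — lengths, areas and connectivity unchanged). Overall, the cross-section is a single solid region. Total boundary length (outer) = 30.00 mm.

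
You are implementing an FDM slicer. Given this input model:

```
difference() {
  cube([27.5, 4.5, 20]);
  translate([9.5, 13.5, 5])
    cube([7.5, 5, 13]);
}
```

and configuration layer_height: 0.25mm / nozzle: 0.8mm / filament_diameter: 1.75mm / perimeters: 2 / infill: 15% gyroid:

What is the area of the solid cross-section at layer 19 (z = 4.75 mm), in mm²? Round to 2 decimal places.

At z = 4.75 mm: the 27.5×4.5 cube contributes its full rectangle (area 123.75 mm²); the cube at (9.5, 13.5) is absent (z outside [5, 18]); Subtracting the remaining from the first: none of the subtracted shapes is present at this height, so the 27.5×4.5 cube is unchanged — area = 123.75 mm². Overall, the cross-section is a single solid region. Net area = 123.75 mm².

123.75 mm²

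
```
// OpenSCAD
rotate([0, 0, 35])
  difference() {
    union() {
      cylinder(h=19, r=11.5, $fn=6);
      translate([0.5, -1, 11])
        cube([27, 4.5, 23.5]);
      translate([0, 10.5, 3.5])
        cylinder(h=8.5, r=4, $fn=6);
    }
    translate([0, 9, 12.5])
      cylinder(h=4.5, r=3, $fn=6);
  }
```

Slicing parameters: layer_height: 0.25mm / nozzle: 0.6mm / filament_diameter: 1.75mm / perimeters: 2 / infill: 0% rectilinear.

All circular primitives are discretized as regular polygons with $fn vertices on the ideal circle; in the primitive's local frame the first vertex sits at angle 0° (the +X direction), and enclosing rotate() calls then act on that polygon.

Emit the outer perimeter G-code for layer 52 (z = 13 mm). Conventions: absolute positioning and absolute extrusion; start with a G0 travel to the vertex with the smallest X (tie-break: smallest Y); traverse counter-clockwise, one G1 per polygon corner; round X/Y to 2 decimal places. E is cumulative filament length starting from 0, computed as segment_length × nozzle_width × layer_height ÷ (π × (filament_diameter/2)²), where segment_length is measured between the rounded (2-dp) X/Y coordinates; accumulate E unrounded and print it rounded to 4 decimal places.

At z = 13 mm: the r=11.5 cylinder gives a regular 6-gon of circumradius 11.5 (constant along its height); the cube at (0.5, -1) (footprint 27×4.5) is included at this height; the cylinder at (0, 10.5) is absent (z outside [3.5, 12]); Combining (union): the regions partially overlap (shared area 45.68 mm²), so overlapping operands fuse into one piece — 1 connected region; the r=3 cylinder at (0, 9) contributes a regular 6-gon of circumradius 3; After the difference (first − rest): starting from the result so far, the r=3 cylinder at (0, 9) partially overlaps it — only the 16.92 mm² overlap (of its 23.38 mm²) is removed, clipping the outline — 1 connected region; (rotated 35° about Z; rotation is an isometry so areas/perimeters/island counts are preserved). The outline is a single polygon with 15 vertices. Extrusion per mm of travel: 0.6 × 0.25 / (π × 0.875²) = 0.062363. Accumulating E over each segment gives final E = 6.8135.

G0 X-10.42 Y4.86 Z13.00
G1 X-9.42 Y-6.60 E0.7174
G1 X1.00 Y-11.46 E1.4344
G1 X10.42 Y-4.86 E2.1517
G1 X9.52 Y5.45 E2.7971
G1 X23.10 Y14.95 E3.8307
G1 X20.52 Y18.64 E4.1115
G1 X5.76 Y8.30 E5.2353
G1 X-1.00 Y11.46 E5.7007
G1 X-3.71 Y9.56 E5.9071
G1 X-2.70 Y9.09 E5.9766
G1 X-2.44 Y6.10 E6.1637
G1 X-4.90 Y4.38 E6.3509
G1 X-7.62 Y5.65 E6.5381
G1 X-7.72 Y6.76 E6.6076
G1 X-10.42 Y4.86 E6.8135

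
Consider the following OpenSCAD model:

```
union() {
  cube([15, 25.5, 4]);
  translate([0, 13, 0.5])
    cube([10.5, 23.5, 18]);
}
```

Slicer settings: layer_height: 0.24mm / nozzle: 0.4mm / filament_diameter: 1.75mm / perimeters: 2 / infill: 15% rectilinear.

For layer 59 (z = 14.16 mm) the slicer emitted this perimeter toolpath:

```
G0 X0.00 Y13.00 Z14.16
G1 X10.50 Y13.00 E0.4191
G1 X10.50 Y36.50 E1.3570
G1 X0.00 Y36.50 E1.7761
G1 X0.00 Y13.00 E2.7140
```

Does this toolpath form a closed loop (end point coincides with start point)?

yes

Start point (G0): (0.00, 13.00). End point (last G1): the path returns to the start — closed.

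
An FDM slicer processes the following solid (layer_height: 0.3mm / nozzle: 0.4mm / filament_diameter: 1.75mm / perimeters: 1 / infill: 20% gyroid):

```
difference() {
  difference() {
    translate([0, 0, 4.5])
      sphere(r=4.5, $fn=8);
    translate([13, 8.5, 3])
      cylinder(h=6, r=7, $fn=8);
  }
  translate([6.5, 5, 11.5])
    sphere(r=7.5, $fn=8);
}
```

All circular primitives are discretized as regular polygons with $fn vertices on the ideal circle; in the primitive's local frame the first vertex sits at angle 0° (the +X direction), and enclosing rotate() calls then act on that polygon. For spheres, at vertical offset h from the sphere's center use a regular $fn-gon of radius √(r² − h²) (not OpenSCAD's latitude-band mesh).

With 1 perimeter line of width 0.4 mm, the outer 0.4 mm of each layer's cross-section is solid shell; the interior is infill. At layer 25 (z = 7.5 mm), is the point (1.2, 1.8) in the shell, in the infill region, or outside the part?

shell

At z = 7.5 mm: the sphere: section is a regular 8-gon, circumradius = √(r²−h²) = √(4.5²−3²) = 3.354; the r=7 cylinder at (13, 8.5) contributes a regular 8-gon of circumradius 7; Subtracting the remaining from the first: starting from the r=4.5 sphere, the r=7 cylinder at (13, 8.5) misses the remaining region (no effect) — 1 connected region; the sphere at (6.5, 5): section is a regular 8-gon, circumradius = √(r²−h²) = √(7.5²−4²) = 6.344; Taking the first minus the rest: starting from that combined region, the r=7.5 sphere at (6.5, 5) partially overlaps it — only the 2.73 mm² overlap (of its 113.84 mm²) is removed, clipping the outline — 1 connected region. Overall, the cross-section is a single solid region. The nearest boundary edge runs (1.01, 2.94)→(2.01, 0.51); distance from the point to it = 0.26 mm. The point is inside the cross-section, 0.26 mm from the nearest boundary — within the 0.4 mm shell band (1 × 0.4).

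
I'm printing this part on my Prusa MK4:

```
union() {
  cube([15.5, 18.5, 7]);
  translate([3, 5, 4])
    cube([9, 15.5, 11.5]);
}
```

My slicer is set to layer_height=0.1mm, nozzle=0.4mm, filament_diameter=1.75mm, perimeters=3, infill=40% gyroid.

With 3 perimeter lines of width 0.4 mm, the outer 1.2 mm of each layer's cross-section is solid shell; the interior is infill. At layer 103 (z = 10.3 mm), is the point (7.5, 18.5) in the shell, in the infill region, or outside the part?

At z = 10.3 mm: the cube does not reach this height (z outside [0, 7]); the cube at (3, 5) (footprint 9×15.5) is included at this height; Combining (union): only the 9×15.5 cube at (3, 5) is present, so the union is just that shape — 1 connected region. Overall, the cross-section is a single solid region. The nearest boundary edge runs (12.00, 20.50)→(3.00, 20.50); distance from the point to it = 2.00 mm. The point is inside the cross-section and 2.00 mm from the nearest boundary — more than the 1.2 mm shell width (3 × 0.4), so it's in the infill interior.

infill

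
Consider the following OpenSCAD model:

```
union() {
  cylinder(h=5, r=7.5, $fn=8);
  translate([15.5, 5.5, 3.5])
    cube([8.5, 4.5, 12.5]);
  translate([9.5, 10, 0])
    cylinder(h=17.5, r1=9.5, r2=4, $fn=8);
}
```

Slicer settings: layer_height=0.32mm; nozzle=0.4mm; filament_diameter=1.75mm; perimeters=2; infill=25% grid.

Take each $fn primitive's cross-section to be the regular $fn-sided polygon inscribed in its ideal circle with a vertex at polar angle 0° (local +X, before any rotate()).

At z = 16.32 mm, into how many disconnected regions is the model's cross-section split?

1

At z = 16.32 mm: the cylinder is absent (z outside [0, 5]); the cube at (15.5, 5.5) is not intersected at this z (z outside [3.5, 16]); the cone at (9.5, 10) (r1=9.5→r2=4) has section circumradius 4.371 here — a regular 8-gon; Merging all regions: only the cone at (9.5, 10) is present, so the union is just that shape — 1 connected region. The result has 1 disconnected region.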